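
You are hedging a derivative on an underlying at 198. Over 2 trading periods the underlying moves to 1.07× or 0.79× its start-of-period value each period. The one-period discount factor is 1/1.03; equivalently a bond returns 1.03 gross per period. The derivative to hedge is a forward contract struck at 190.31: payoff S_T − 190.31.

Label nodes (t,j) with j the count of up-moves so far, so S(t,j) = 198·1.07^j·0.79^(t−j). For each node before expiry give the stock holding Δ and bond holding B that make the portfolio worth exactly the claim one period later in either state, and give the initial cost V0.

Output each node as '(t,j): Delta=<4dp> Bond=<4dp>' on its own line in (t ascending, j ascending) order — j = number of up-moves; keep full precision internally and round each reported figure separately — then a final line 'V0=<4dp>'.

(0,0): Delta=1.0000 Bond=-179.3854
(1,0): Delta=1.0000 Bond=-184.7670
(1,1): Delta=1.0000 Bond=-184.7670
V0=18.6146

Since d<R<u, set p* = (R−d)/(u−d) = 0.8571; price each node as the discounted p*-expectation of its children.
Payoff layer (t=2): V(2,0)=-66.7382, V(2,1)=-22.9406, V(2,2)=36.3802
  t=1,j=0: stock 156.4200 → up 167.3694 (V=-22.9406), down 123.5718 (V=-66.7382). Price -28.3470; hedge Δ=1.0000, bond B=-184.7670.
  t=1,j=1: stock 211.8600 → up 226.6902 (V=36.3802), down 167.3694 (V=-22.9406). Price 27.0930; hedge Δ=1.0000, bond B=-184.7670.
  t=0,j=0: stock 198.0000 → up 211.8600 (V=27.0930), down 156.4200 (V=-28.3470). Price 18.6146; hedge Δ=1.0000, bond B=-179.3854.
The time-0 hedge costs 18.6146, which is the no-arbitrage price.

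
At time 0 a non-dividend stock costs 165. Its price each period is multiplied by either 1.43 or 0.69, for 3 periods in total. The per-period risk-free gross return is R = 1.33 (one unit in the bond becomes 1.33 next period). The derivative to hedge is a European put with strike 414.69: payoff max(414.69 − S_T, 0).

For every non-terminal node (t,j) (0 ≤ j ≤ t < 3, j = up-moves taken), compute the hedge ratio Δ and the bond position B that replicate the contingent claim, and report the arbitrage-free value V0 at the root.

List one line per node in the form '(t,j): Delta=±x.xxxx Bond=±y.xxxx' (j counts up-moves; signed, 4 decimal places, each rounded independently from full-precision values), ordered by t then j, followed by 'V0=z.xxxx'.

(0,0): Delta=-0.7652 Bond=156.1651
(1,0): Delta=-1.0000 Bond=234.4338
(1,1): Delta=-0.7475 Bond=203.5224
(2,0): Delta=-1.0000 Bond=311.7970
(2,1): Delta=-1.0000 Bond=311.7970
(2,2): Delta=-0.7284 Bond=264.2611
V0=29.9103

The replicating-portfolio and risk-neutral prices coincide; use p* = (1.33−0.69)/(1.43−0.69) = 0.8649 for the latter.
At expiry t=3: V(3,0)=360.4860, V(3,1)=302.3542, V(3,2)=181.8781, V(3,3)=0.0000
Node (2,0) S=78.5565: V=(p*·302.3542+(1−p*)·360.4860)/1.33=233.2405; Δ=(302.3542−360.4860)/(112.3358−54.2040)=-1.0000; B=V−Δ·S=311.7970
Node (2,1) S=162.8055: V=(p*·181.8781+(1−p*)·302.3542)/1.33=148.9915; Δ=(181.8781−302.3542)/(232.8119−112.3358)=-1.0000; B=V−Δ·S=311.7970
Node (2,2) S=337.4085: V=(p*·0.0000+(1−p*)·181.8781)/1.33=18.4798; Δ=(0.0000−181.8781)/(482.4942−232.8119)=-0.7284; B=V−Δ·S=264.2611
Node (1,0) S=113.8500: V=(p*·148.9915+(1−p*)·233.2405)/1.33=120.5838; Δ=(148.9915−233.2405)/(162.8055−78.5565)=-1.0000; B=V−Δ·S=234.4338
Node (1,1) S=235.9500: V=(p*·18.4798+(1−p*)·148.9915)/1.33=27.1553; Δ=(18.4798−148.9915)/(337.4085−162.8055)=-0.7475; B=V−Δ·S=203.5224
Node (0,0) S=165.0000: V=(p*·27.1553+(1−p*)·120.5838)/1.33=29.9103; Δ=(27.1553−120.5838)/(235.9500−113.8500)=-0.7652; B=V−Δ·S=156.1651
Root portfolio cost Δ·165+B reproduces V0=29.9103.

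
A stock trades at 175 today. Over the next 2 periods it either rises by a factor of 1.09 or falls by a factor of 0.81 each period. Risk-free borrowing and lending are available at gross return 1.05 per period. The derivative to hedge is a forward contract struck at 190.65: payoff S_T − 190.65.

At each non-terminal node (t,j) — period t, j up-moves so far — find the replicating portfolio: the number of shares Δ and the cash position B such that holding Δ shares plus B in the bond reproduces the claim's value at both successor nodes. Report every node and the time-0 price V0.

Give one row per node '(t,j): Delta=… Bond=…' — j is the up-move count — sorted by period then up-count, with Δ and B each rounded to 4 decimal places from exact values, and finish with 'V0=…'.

(0,0): Delta=1.0000 Bond=-172.9252
(1,0): Delta=1.0000 Bond=-181.5714
(1,1): Delta=1.0000 Bond=-181.5714
V0=2.0748

Since d<R<u, set p* = (R−d)/(u−d) = 0.8571; price each node as the discounted p*-expectation of its children.
At expiry t=2: V(2,0)=-75.8325, V(2,1)=-36.1425, V(2,2)=17.2675
Node (1,0) S=141.7500: V=(p*·-36.1425+(1−p*)·-75.8325)/1.05=-39.8214; Δ=(-36.1425−-75.8325)/(154.5075−114.8175)=1.0000; B=V−Δ·S=-181.5714
Node (1,1) S=190.7500: V=(p*·17.2675+(1−p*)·-36.1425)/1.05=9.1786; Δ=(17.2675−-36.1425)/(207.9175−154.5075)=1.0000; B=V−Δ·S=-181.5714
Node (0,0) S=175.0000: V=(p*·9.1786+(1−p*)·-39.8214)/1.05=2.0748; Δ=(9.1786−-39.8214)/(190.7500−141.7500)=1.0000; B=V−Δ·S=-172.9252
Each (Δ,B) replicates both successor values, so the strategy is self-financing and V0 is arbitrage-free.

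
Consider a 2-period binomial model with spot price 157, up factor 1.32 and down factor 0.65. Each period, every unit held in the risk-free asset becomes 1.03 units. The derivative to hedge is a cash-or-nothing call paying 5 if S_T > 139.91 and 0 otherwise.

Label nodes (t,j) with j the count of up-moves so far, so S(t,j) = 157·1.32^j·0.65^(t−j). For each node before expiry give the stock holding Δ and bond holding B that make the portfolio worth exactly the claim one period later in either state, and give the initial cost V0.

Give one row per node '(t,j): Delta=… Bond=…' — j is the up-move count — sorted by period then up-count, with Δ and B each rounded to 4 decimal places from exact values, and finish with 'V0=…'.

Under the risk-neutral measure, an up-move has probability p* = (R−d)/(u−d) = 0.5672 and values discount at R = 1.03.
Payoff layer (t=2): V(2,0)=0.0000, V(2,1)=0.0000, V(2,2)=5.0000
  t=1,j=0: stock 102.0500 → up 134.7060 (V=0.0000), down 66.3325 (V=0.0000). Price 0.0000; hedge Δ=0.0000, bond B=0.0000.
  t=1,j=1: stock 207.2400 → up 273.5568 (V=5.0000), down 134.7060 (V=0.0000). Price 2.7532; hedge Δ=0.0360, bond B=-4.7095.
  t=0,j=0: stock 157.0000 → up 207.2400 (V=2.7532), down 102.0500 (V=0.0000). Price 1.5160; hedge Δ=0.0262, bond B=-2.5932.
Check: Δ(0,0)·S0 + B(0,0) = 1.5160 = V0.

(0,0): Delta=0.0262 Bond=-2.5932
(1,0): Delta=0.0000 Bond=0.0000
(1,1): Delta=0.0360 Bond=-4.7095
V0=1.5160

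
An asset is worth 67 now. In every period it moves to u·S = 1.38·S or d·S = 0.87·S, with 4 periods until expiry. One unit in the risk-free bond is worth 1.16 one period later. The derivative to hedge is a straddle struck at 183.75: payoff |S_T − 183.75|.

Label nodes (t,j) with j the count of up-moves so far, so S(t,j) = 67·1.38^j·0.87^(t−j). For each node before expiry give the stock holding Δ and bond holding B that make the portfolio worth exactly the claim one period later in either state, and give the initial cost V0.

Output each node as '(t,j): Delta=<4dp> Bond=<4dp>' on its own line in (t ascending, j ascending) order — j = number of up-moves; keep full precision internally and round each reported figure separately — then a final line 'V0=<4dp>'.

Risk-neutral probability p* = (R−d)/(u−d) = (1.16−0.87)/(1.38−0.87) = 0.5686.
At expiry t=4: V(4,0)=145.3659, V(4,1)=122.8648, V(4,2)=87.1735, V(4,3)=30.5597, V(4,4)=59.2415
(3,0): S=44.1197. Δ = (V_up−V_dn)/(S_up−S_dn) = (122.8648−145.3659)/(60.8852−38.3841) = -1.0000. V = [p*·122.8648 + (1−p*)·145.3659]/1.16 = 114.2855. B = V − Δ·S = 158.4052.
(3,1): S=69.9830. Δ = (V_up−V_dn)/(S_up−S_dn) = (87.1735−122.8648)/(96.5765−60.8852) = -1.0000. V = [p*·87.1735 + (1−p*)·122.8648]/1.16 = 88.4222. B = V − Δ·S = 158.4052.
(3,2): S=111.0075. Δ = (V_up−V_dn)/(S_up−S_dn) = (30.5597−87.1735)/(153.1903−96.5765) = -1.0000. V = [p*·30.5597 + (1−p*)·87.1735]/1.16 = 47.3977. B = V − Δ·S = 158.4052.
(3,3): S=176.0808. Δ = (V_up−V_dn)/(S_up−S_dn) = (59.2415−30.5597)/(242.9915−153.1903) = 0.3194. V = [p*·59.2415 + (1−p*)·30.5597]/1.16 = 40.4043. B = V − Δ·S = -15.8346.
(2,0): S=50.7123. Δ = (V_up−V_dn)/(S_up−S_dn) = (88.4222−114.2855)/(69.9830−44.1197) = -1.0000. V = [p*·88.4222 + (1−p*)·114.2855]/1.16 = 85.8439. B = V − Δ·S = 136.5562.
(2,1): S=80.4402. Δ = (V_up−V_dn)/(S_up−S_dn) = (47.3977−88.4222)/(111.0075−69.9830) = -1.0000. V = [p*·47.3977 + (1−p*)·88.4222]/1.16 = 56.1160. B = V − Δ·S = 136.5562.
(2,2): S=127.5948. Δ = (V_up−V_dn)/(S_up−S_dn) = (40.4043−47.3977)/(176.0808−111.0075) = -0.1075. V = [p*·40.4043 + (1−p*)·47.3977]/1.16 = 37.4319. B = V − Δ·S = 51.1445.
(1,0): S=58.2900. Δ = (V_up−V_dn)/(S_up−S_dn) = (56.1160−85.8439)/(80.4402−50.7123) = -1.0000. V = [p*·56.1160 + (1−p*)·85.8439]/1.16 = 59.4308. B = V − Δ·S = 117.7208.
(1,1): S=92.4600. Δ = (V_up−V_dn)/(S_up−S_dn) = (37.4319−56.1160)/(127.5948−80.4402) = -0.3962. V = [p*·37.4319 + (1−p*)·56.1160]/1.16 = 39.2170. B = V − Δ·S = 75.8524.
(0,0): S=67.0000. Δ = (V_up−V_dn)/(S_up−S_dn) = (39.2170−59.4308)/(92.4600−58.2900) = -0.5916. V = [p*·39.2170 + (1−p*)·59.4308]/1.16 = 41.3247. B = V − Δ·S = 80.9597.
The time-0 hedge costs 41.3247, which is the no-arbitrage price.

(0,0): Delta=-0.5916 Bond=80.9597
(1,0): Delta=-1.0000 Bond=117.7208
(1,1): Delta=-0.3962 Bond=75.8524
(2,0): Delta=-1.0000 Bond=136.5562
(2,1): Delta=-1.0000 Bond=136.5562
(2,2): Delta=-0.1075 Bond=51.1445
(3,0): Delta=-1.0000 Bond=158.4052
(3,1): Delta=-1.0000 Bond=158.4052
(3,2): Delta=-1.0000 Bond=158.4052
(3,3): Delta=0.3194 Bond=-15.8346
V0=41.3247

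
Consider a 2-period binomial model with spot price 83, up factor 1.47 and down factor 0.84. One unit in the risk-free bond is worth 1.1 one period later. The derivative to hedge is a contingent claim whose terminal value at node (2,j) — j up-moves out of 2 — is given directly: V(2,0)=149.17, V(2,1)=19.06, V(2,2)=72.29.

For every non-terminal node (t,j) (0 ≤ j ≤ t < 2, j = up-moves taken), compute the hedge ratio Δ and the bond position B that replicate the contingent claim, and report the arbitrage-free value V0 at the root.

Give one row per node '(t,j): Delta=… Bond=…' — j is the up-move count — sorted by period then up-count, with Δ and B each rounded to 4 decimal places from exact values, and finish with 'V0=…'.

(0,0): Delta=-0.9466 Bond=138.8994
(1,0): Delta=-2.9622 Bond=293.3182
(1,1): Delta=0.6925 Bond=-47.1939
V0=60.3340

Since d<R<u, set p* = (R−d)/(u−d) = 0.4127; price each node as the discounted p*-expectation of its children.
Payoff layer (t=2): V(2,0)=149.1700, V(2,1)=19.0600, V(2,2)=72.2900
(1,0): S=69.7200. Δ = (V_up−V_dn)/(S_up−S_dn) = (19.0600−149.1700)/(102.4884−58.5648) = -2.9622. V = [p*·19.0600 + (1−p*)·149.1700]/1.1 = 86.7944. B = V − Δ·S = 293.3182.
(1,1): S=122.0100. Δ = (V_up−V_dn)/(S_up−S_dn) = (72.2900−19.0600)/(179.3547−102.4884) = 0.6925. V = [p*·72.2900 + (1−p*)·19.0600]/1.1 = 37.2981. B = V − Δ·S = -47.1939.
(0,0): S=83.0000. Δ = (V_up−V_dn)/(S_up−S_dn) = (37.2981−86.7944)/(122.0100−69.7200) = -0.9466. V = [p*·37.2981 + (1−p*)·86.7944]/1.1 = 60.3340. B = V − Δ·S = 138.8994.
Each (Δ,B) replicates both successor values, so the strategy is self-financing and V0 is arbitrage-free.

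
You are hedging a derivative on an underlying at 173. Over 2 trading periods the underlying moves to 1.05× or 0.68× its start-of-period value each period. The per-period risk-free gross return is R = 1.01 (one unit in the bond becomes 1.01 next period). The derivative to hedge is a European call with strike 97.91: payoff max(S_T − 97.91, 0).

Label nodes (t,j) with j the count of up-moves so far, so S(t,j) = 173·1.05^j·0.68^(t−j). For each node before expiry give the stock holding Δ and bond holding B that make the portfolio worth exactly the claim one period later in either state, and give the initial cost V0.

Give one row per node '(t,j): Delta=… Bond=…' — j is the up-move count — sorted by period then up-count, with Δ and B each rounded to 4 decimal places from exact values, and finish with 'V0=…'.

(0,0): Delta=0.9700 Bond=-90.5929
(1,0): Delta=0.5884 Bond=-46.6047
(1,1): Delta=1.0000 Bond=-96.9406
V0=77.2245

Since d<R<u, set p* = (R−d)/(u−d) = 0.8919; price each node as the discounted p*-expectation of its children.
At expiry t=2: V(2,0)=0.0000, V(2,1)=25.6120, V(2,2)=92.8225
(1,0): S=117.6400. Δ = (V_up−V_dn)/(S_up−S_dn) = (25.6120−0.0000)/(123.5220−79.9952) = 0.5884. V = [p*·25.6120 + (1−p*)·0.0000]/1.01 = 22.6170. B = V − Δ·S = -46.6047.
(1,1): S=181.6500. Δ = (V_up−V_dn)/(S_up−S_dn) = (92.8225−25.6120)/(190.7325−123.5220) = 1.0000. V = [p*·92.8225 + (1−p*)·25.6120]/1.01 = 84.7094. B = V − Δ·S = -96.9406.
(0,0): S=173.0000. Δ = (V_up−V_dn)/(S_up−S_dn) = (84.7094−22.6170)/(181.6500−117.6400) = 0.9700. V = [p*·84.7094 + (1−p*)·22.6170]/1.01 = 77.2245. B = V − Δ·S = -90.5929.
Each (Δ,B) replicates both successor values, so the strategy is self-financing and V0 is arbitrage-free.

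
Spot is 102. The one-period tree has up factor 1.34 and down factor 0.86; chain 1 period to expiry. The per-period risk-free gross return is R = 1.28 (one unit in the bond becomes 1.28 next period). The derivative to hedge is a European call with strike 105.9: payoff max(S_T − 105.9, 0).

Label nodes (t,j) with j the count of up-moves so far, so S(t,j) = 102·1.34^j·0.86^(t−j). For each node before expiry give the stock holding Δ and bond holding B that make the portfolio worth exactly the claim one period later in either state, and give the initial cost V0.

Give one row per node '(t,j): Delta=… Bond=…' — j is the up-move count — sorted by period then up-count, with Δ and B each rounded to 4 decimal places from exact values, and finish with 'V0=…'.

(0,0): Delta=0.6287 Bond=-43.0840
V0=21.0410

Under the risk-neutral measure, an up-move has probability p* = (R−d)/(u−d) = 0.8750 and values discount at R = 1.28.
Terminal values V(1,·): V(1,0)=0.0000, V(1,1)=30.7800
Node (0,0) S=102.0000: V=(p*·30.7800+(1−p*)·0.0000)/1.28=21.0410; Δ=(30.7800−0.0000)/(136.6800−87.7200)=0.6287; B=V−Δ·S=-43.0840
Root portfolio cost Δ·102+B reproduces V0=21.0410.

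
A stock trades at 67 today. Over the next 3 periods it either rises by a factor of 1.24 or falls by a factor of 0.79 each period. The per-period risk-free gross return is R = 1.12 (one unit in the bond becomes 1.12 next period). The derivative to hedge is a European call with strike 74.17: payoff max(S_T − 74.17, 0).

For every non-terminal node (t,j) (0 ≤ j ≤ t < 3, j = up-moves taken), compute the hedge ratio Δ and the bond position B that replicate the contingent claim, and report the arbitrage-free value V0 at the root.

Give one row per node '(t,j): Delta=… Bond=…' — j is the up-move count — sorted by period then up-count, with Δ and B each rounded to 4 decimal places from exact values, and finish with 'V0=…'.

No-arbitrage ⇒ martingale measure with p* = (R−d)/(u−d) = 0.7333.
At expiry t=3: V(3,0)=0.0000, V(3,1)=0.0000, V(3,2)=7.2152, V(3,3)=53.5738
Node (2,0) S=41.8147: V=(p*·0.0000+(1−p*)·0.0000)/1.12=0.0000; Δ=(0.0000−0.0000)/(51.8502−33.0336)=0.0000; B=V−Δ·S=0.0000
Node (2,1) S=65.6332: V=(p*·7.2152+(1−p*)·0.0000)/1.12=4.7242; Δ=(7.2152−0.0000)/(81.3852−51.8502)=0.2443; B=V−Δ·S=-11.3095
Node (2,2) S=103.0192: V=(p*·53.5738+(1−p*)·7.2152)/1.12=36.7960; Δ=(53.5738−7.2152)/(127.7438−81.3852)=1.0000; B=V−Δ·S=-66.2232
Node (1,0) S=52.9300: V=(p*·4.7242+(1−p*)·0.0000)/1.12=3.0932; Δ=(4.7242−0.0000)/(65.6332−41.8147)=0.1983; B=V−Δ·S=-7.4050
Node (1,1) S=83.0800: V=(p*·36.7960+(1−p*)·4.7242)/1.12=25.2174; Δ=(36.7960−4.7242)/(103.0192−65.6332)=0.8579; B=V−Δ·S=-46.0532
Node (0,0) S=67.0000: V=(p*·25.2174+(1−p*)·3.0932)/1.12=17.2479; Δ=(25.2174−3.0932)/(83.0800−52.9300)=0.7338; B=V−Δ·S=-31.9170
Each (Δ,B) replicates both successor values, so the strategy is self-financing and V0 is arbitrage-free.

(0,0): Delta=0.7338 Bond=-31.9170
(1,0): Delta=0.1983 Bond=-7.4050
(1,1): Delta=0.8579 Bond=-46.0532
(2,0): Delta=0.0000 Bond=0.0000
(2,1): Delta=0.2443 Bond=-11.3095
(2,2): Delta=1.0000 Bond=-66.2232
V0=17.2479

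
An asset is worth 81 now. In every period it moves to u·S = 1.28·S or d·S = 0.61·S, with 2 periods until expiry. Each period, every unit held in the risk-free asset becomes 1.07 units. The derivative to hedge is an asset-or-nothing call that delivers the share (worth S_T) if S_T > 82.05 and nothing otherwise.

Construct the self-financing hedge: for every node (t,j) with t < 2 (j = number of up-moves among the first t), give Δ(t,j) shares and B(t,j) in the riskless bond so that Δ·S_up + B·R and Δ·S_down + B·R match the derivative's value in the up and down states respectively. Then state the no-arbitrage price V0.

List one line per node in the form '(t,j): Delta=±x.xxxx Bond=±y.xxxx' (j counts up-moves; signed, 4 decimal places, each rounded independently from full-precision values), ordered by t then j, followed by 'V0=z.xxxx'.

Under the risk-neutral measure, an up-move has probability p* = (R−d)/(u−d) = 0.6866 and values discount at R = 1.07.
Terminal payoffs: V(2,0)=0.0000, V(2,1)=0.0000, V(2,2)=132.7104
  t=1,j=0: stock 49.4100 → up 63.2448 (V=0.0000), down 30.1401 (V=0.0000). Price 0.0000; hedge Δ=0.0000, bond B=0.0000.
  t=1,j=1: stock 103.6800 → up 132.7104 (V=132.7104), down 63.2448 (V=0.0000). Price 85.1538; hedge Δ=1.9104, bond B=-112.9214.
  t=0,j=0: stock 81.0000 → up 103.6800 (V=85.1538), down 49.4100 (V=0.0000). Price 54.6391; hedge Δ=1.5691, bond B=-72.4562.
Self-financing check: at every node Δ·S+B equals the discounted successor values.

(0,0): Delta=1.5691 Bond=-72.4562
(1,0): Delta=0.0000 Bond=0.0000
(1,1): Delta=1.9104 Bond=-112.9214
V0=54.6391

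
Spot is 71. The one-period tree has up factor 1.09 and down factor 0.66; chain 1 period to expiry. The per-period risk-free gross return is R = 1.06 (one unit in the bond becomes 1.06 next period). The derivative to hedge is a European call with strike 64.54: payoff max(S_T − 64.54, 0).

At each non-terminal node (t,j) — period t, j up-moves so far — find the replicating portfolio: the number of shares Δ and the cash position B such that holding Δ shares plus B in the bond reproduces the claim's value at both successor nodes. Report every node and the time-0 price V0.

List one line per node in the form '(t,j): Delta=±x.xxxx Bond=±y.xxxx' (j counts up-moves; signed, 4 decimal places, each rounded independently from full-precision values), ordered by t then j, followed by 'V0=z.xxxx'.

(0,0): Delta=0.4209 Bond=-18.6068
V0=11.2769

Under the risk-neutral measure, an up-move has probability p* = (R−d)/(u−d) = 0.9302 and values discount at R = 1.06.
Terminal values V(1,·): V(1,0)=0.0000, V(1,1)=12.8500
(0,0): S=71.0000. Δ = (V_up−V_dn)/(S_up−S_dn) = (12.8500−0.0000)/(77.3900−46.8600) = 0.4209. V = [p*·12.8500 + (1−p*)·0.0000]/1.06 = 11.2769. B = V − Δ·S = -18.6068.
Self-financing check: at every node Δ·S+B equals the discounted successor values.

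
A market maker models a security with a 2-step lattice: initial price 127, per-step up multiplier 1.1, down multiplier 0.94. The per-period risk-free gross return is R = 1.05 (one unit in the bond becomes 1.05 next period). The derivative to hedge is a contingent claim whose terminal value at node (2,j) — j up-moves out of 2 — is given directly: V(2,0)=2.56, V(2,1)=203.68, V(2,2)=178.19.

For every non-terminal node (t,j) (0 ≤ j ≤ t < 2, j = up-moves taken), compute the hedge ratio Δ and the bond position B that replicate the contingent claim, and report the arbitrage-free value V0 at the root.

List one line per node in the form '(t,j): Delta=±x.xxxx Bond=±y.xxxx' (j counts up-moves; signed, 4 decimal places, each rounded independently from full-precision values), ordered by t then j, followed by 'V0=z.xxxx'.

Under the risk-neutral measure, an up-move has probability p* = (R−d)/(u−d) = 0.6875 and values discount at R = 1.05.
Terminal payoffs: V(2,0)=2.5600, V(2,1)=203.6800, V(2,2)=178.1900
  t=1,j=0: stock 119.3800 → up 131.3180 (V=203.6800), down 112.2172 (V=2.5600). Price 134.1238; hedge Δ=10.5294, bond B=-1122.8762.
  t=1,j=1: stock 139.7000 → up 153.6700 (V=178.1900), down 131.3180 (V=203.6800). Price 177.2911; hedge Δ=-1.1404, bond B=336.6036.
  t=0,j=0: stock 127.0000 → up 139.7000 (V=177.2911), down 119.3800 (V=134.1238). Price 156.0012; hedge Δ=2.1244, bond B=-113.7941.
Each (Δ,B) replicates both successor values, so the strategy is self-financing and V0 is arbitrage-free.

(0,0): Delta=2.1244 Bond=-113.7941
(1,0): Delta=10.5294 Bond=-1122.8762
(1,1): Delta=-1.1404 Bond=336.6036
V0=156.0012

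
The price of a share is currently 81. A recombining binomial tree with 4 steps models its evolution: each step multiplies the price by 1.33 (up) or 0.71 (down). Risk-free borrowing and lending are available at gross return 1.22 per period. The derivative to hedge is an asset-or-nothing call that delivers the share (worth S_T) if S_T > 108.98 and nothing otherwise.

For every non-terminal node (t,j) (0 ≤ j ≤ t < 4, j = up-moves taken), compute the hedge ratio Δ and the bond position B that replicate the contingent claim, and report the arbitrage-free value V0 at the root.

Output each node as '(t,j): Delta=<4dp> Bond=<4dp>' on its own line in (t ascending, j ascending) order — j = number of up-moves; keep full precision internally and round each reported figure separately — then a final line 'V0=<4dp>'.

(0,0): Delta=1.2555 Bond=-25.1886
(1,0): Delta=1.7250 Bond=-57.7354
(1,1): Delta=1.2014 Bond=-24.9055
(2,0): Delta=0.0000 Bond=0.0000
(2,1): Delta=1.9237 Bond=-85.6296
(2,2): Delta=1.1182 Bond=-18.4691
(3,0): Delta=0.0000 Bond=0.0000
(3,1): Delta=0.0000 Bond=0.0000
(3,2): Delta=2.1452 Bond=-127.0004
(3,3): Delta=1.0000 Bond=0.0000
V0=76.5044

Since d<R<u, set p* = (R−d)/(u−d) = 0.8226; price each node as the discounted p*-expectation of its children.
Payoff layer (t=4): V(4,0)=0.0000, V(4,1)=0.0000, V(4,2)=0.0000, V(4,3)=135.3002, V(4,4)=253.4496
Node (3,0) S=28.9908: V=(p*·0.0000+(1−p*)·0.0000)/1.22=0.0000; Δ=(0.0000−0.0000)/(38.5578−20.5835)=0.0000; B=V−Δ·S=0.0000
Node (3,1) S=54.3067: V=(p*·0.0000+(1−p*)·0.0000)/1.22=0.0000; Δ=(0.0000−0.0000)/(72.2279−38.5578)=0.0000; B=V−Δ·S=0.0000
Node (3,2) S=101.7294: V=(p*·135.3002+(1−p*)·0.0000)/1.22=91.2256; Δ=(135.3002−0.0000)/(135.3002−72.2279)=2.1452; B=V−Δ·S=-127.0004
Node (3,3) S=190.5636: V=(p*·253.4496+(1−p*)·135.3002)/1.22=190.5636; Δ=(253.4496−135.3002)/(253.4496−135.3002)=1.0000; B=V−Δ·S=0.0000
Node (2,0) S=40.8321: V=(p*·0.0000+(1−p*)·0.0000)/1.22=0.0000; Δ=(0.0000−0.0000)/(54.3067−28.9908)=0.0000; B=V−Δ·S=0.0000
Node (2,1) S=76.4883: V=(p*·91.2256+(1−p*)·0.0000)/1.22=61.5086; Δ=(91.2256−0.0000)/(101.7294−54.3067)=1.9237; B=V−Δ·S=-85.6296
Node (2,2) S=143.2809: V=(p*·190.5636+(1−p*)·91.2256)/1.22=141.7534; Δ=(190.5636−91.2256)/(190.5636−101.7294)=1.1182; B=V−Δ·S=-18.4691
Node (1,0) S=57.5100: V=(p*·61.5086+(1−p*)·0.0000)/1.22=41.4719; Δ=(61.5086−0.0000)/(76.4883−40.8321)=1.7250; B=V−Δ·S=-57.7354
Node (1,1) S=107.7300: V=(p*·141.7534+(1−p*)·61.5086)/1.22=104.5216; Δ=(141.7534−61.5086)/(143.2809−76.4883)=1.2014; B=V−Δ·S=-24.9055
Node (0,0) S=81.0000: V=(p*·104.5216+(1−p*)·41.4719)/1.22=76.5044; Δ=(104.5216−41.4719)/(107.7300−57.5100)=1.2555; B=V−Δ·S=-25.1886
The time-0 hedge costs 76.5044, which is the no-arbitrage price.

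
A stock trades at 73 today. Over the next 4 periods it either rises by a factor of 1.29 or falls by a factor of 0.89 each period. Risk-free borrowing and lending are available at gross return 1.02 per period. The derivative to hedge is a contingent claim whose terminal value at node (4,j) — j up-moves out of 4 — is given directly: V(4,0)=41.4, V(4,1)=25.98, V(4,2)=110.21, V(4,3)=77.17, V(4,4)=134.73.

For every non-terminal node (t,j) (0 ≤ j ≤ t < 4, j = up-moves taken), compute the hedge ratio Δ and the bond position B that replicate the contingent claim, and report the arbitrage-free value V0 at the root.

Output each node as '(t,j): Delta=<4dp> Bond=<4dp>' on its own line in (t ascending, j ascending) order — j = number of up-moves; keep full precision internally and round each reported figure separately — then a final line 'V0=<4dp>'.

(0,0): Delta=0.8902 Bond=-10.0513
(1,0): Delta=0.9779 Bond=-15.9509
(1,1): Delta=0.7645 Bond=1.5832
(2,0): Delta=0.7192 Bond=-1.3085
(2,1): Delta=1.3487 Bond=-47.3435
(2,2): Delta=-0.0725 Bond=103.2976
(3,0): Delta=-0.7491 Bond=74.2250
(3,1): Delta=2.8230 Bond=-158.2664
(3,2): Delta=-0.7640 Bond=180.1216
(3,3): Delta=0.9183 Bond=-49.9029
V0=54.9324

The replicating-portfolio and risk-neutral prices coincide; use p* = (1.02−0.89)/(1.29−0.89) = 0.3250 for the latter.
Payoff layer (t=4): V(4,0)=41.4000, V(4,1)=25.9800, V(4,2)=110.2100, V(4,3)=77.1700, V(4,4)=134.7300
  t=3,j=0: stock 51.4627 → up 66.3869 (V=25.9800), down 45.8018 (V=41.4000). Price 35.6750; hedge Δ=-0.7491, bond B=74.2250.
  t=3,j=1: stock 74.5921 → up 96.2238 (V=110.2100), down 66.3869 (V=25.9800). Price 52.3086; hedge Δ=2.8230, bond B=-158.2664.
  t=3,j=2: stock 108.1166 → up 139.4704 (V=77.1700), down 96.2238 (V=110.2100). Price 97.5216; hedge Δ=-0.7640, bond B=180.1216.
  t=3,j=3: stock 156.7083 → up 202.1537 (V=134.7300), down 139.4704 (V=77.1700). Price 93.9971; hedge Δ=0.9183, bond B=-49.9029.
  t=2,j=0: stock 57.8233 → up 74.5921 (V=52.3086), down 51.4627 (V=35.6750). Price 40.2754; hedge Δ=0.7192, bond B=-1.3085.
  t=2,j=1: stock 83.8113 → up 108.1166 (V=97.5216), down 74.5921 (V=52.3086). Price 65.6890; hedge Δ=1.3487, bond B=-47.3435.
  t=2,j=2: stock 121.4793 → up 156.7083 (V=93.9971), down 108.1166 (V=97.5216). Price 94.4864; hedge Δ=-0.0725, bond B=103.2976.
  t=1,j=0: stock 64.9700 → up 83.8113 (V=65.6890), down 57.8233 (V=40.2754). Price 47.5832; hedge Δ=0.9779, bond B=-15.9509.
  t=1,j=1: stock 94.1700 → up 121.4793 (V=94.4864), down 83.8113 (V=65.6890). Price 73.5766; hedge Δ=0.7645, bond B=1.5832.
  t=0,j=0: stock 73.0000 → up 94.1700 (V=73.5766), down 64.9700 (V=47.5832). Price 54.9324; hedge Δ=0.8902, bond B=-10.0513.
Self-financing check: at every node Δ·S+B equals the discounted successor values.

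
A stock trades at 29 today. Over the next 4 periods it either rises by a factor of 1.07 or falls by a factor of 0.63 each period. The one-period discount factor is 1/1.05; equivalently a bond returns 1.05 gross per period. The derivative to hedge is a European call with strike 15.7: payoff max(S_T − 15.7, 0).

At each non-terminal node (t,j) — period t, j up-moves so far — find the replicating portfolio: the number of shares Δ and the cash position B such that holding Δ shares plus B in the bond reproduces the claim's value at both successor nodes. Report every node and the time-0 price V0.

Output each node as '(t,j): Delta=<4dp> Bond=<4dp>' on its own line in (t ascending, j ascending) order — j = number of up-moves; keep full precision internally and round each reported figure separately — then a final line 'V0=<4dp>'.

(0,0): Delta=0.9766 Bond=-12.2119
(1,0): Delta=0.6869 Bond=-7.5299
(1,1): Delta=0.9847 Bond=-13.0745
(2,0): Delta=0.0000 Bond=0.0000
(2,1): Delta=0.7062 Bond=-8.2829
(2,2): Delta=0.9925 Bond=-13.9875
(3,0): Delta=0.0000 Bond=0.0000
(3,1): Delta=0.0000 Bond=0.0000
(3,2): Delta=0.7260 Bond=-9.1112
(3,3): Delta=1.0000 Bond=-14.9524
V0=16.1094

Since d<R<u, set p* = (R−d)/(u−d) = 0.9545; price each node as the discounted p*-expectation of its children.
Terminal values V(4,·): V(4,0)=0.0000, V(4,1)=0.0000, V(4,2)=0.0000, V(4,3)=6.6815, V(4,4)=22.3131
  t=3,j=0: stock 7.2514 → up 7.7590 (V=0.0000), down 4.5684 (V=0.0000). Price 0.0000; hedge Δ=0.0000, bond B=0.0000.
  t=3,j=1: stock 12.3158 → up 13.1779 (V=0.0000), down 7.7590 (V=0.0000). Price 0.0000; hedge Δ=0.0000, bond B=0.0000.
  t=3,j=2: stock 20.9173 → up 22.3815 (V=6.6815), down 13.1779 (V=0.0000). Price 6.0741; hedge Δ=0.7260, bond B=-9.1112.
  t=3,j=3: stock 35.5262 → up 38.0131 (V=22.3131), down 22.3815 (V=6.6815). Price 20.5739; hedge Δ=1.0000, bond B=-14.9524.
  t=2,j=0: stock 11.5101 → up 12.3158 (V=0.0000), down 7.2514 (V=0.0000). Price 0.0000; hedge Δ=0.0000, bond B=0.0000.
  t=2,j=1: stock 19.5489 → up 20.9173 (V=6.0741), down 12.3158 (V=0.0000). Price 5.5219; hedge Δ=0.7062, bond B=-8.2829.
  t=2,j=2: stock 33.2021 → up 35.5262 (V=20.5739), down 20.9173 (V=6.0741). Price 18.9665; hedge Δ=0.9925, bond B=-13.9875.
  t=1,j=0: stock 18.2700 → up 19.5489 (V=5.5219), down 11.5101 (V=0.0000). Price 5.0199; hedge Δ=0.6869, bond B=-7.5299.
  t=1,j=1: stock 31.0300 → up 33.2021 (V=18.9665), down 19.5489 (V=5.5219). Price 17.4813; hedge Δ=0.9847, bond B=-13.0745.
  t=0,j=0: stock 29.0000 → up 31.0300 (V=17.4813), down 18.2700 (V=5.0199). Price 16.1094; hedge Δ=0.9766, bond B=-12.2119.
Root portfolio cost Δ·29+B reproduces V0=16.1094.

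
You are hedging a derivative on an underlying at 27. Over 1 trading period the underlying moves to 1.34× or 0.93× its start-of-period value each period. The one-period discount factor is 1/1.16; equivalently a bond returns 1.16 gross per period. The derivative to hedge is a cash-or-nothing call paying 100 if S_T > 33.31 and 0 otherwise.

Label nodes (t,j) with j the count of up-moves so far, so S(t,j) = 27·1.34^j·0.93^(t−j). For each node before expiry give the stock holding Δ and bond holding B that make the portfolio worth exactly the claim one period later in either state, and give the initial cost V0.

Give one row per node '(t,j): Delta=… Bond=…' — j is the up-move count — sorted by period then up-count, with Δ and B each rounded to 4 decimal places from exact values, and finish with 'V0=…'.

(0,0): Delta=9.0334 Bond=-195.5425
V0=48.3600

Since d<R<u, set p* = (R−d)/(u−d) = 0.5610; price each node as the discounted p*-expectation of its children.
At expiry t=1: V(1,0)=0.0000, V(1,1)=100.0000
  t=0,j=0: stock 27.0000 → up 36.1800 (V=100.0000), down 25.1100 (V=0.0000). Price 48.3600; hedge Δ=9.0334, bond B=-195.5425.
Self-financing check: at every node Δ·S+B equals the discounted successor values.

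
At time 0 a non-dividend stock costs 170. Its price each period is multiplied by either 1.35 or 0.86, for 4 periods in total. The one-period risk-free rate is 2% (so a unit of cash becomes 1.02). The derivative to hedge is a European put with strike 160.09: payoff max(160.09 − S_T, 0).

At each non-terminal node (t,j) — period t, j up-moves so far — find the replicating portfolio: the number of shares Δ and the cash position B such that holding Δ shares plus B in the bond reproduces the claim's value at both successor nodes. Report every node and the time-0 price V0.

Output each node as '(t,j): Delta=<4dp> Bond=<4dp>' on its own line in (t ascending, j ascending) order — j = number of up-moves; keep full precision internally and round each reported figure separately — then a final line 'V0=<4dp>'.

(0,0): Delta=-0.2540 Bond=61.1396
(1,0): Delta=-0.4057 Bond=84.5400
(1,1): Delta=-0.0547 Bond=16.6210
(2,0): Delta=-0.6412 Bond=115.8343
(2,1): Delta=-0.0964 Bond=25.1733
(2,2): Delta=0.0000 Bond=0.0000
(3,0): Delta=-1.0000 Bond=156.9510
(3,1): Delta=-0.1697 Bond=38.1262
(3,2): Delta=0.0000 Bond=0.0000
(3,3): Delta=0.0000 Bond=0.0000
V0=17.9548

No-arbitrage ⇒ martingale measure with p* = (R−d)/(u−d) = 0.3265.
Terminal payoffs: V(4,0)=67.0986, V(4,1)=14.1151, V(4,2)=0.0000, V(4,3)=0.0000, V(4,4)=0.0000
(3,0): S=108.1295. Δ = (V_up−V_dn)/(S_up−S_dn) = (14.1151−67.0986)/(145.9749−92.9914) = -1.0000. V = [p*·14.1151 + (1−p*)·67.0986]/1.02 = 48.8215. B = V − Δ·S = 156.9510.
(3,1): S=169.7382. Δ = (V_up−V_dn)/(S_up−S_dn) = (0.0000−14.1151)/(229.1466−145.9749) = -0.1697. V = [p*·0.0000 + (1−p*)·14.1151]/1.02 = 9.3197. B = V − Δ·S = 38.1262.
(3,2): S=266.4495. Δ = (V_up−V_dn)/(S_up−S_dn) = (0.0000−0.0000)/(359.7068−229.1466) = 0.0000. V = [p*·0.0000 + (1−p*)·0.0000]/1.02 = 0.0000. B = V − Δ·S = 0.0000.
(3,3): S=418.2638. Δ = (V_up−V_dn)/(S_up−S_dn) = (0.0000−0.0000)/(564.6561−359.7068) = 0.0000. V = [p*·0.0000 + (1−p*)·0.0000]/1.02 = 0.0000. B = V − Δ·S = 0.0000.
(2,0): S=125.7320. Δ = (V_up−V_dn)/(S_up−S_dn) = (9.3197−48.8215)/(169.7382−108.1295) = -0.6412. V = [p*·9.3197 + (1−p*)·48.8215]/1.02 = 35.2186. B = V − Δ·S = 115.8343.
(2,1): S=197.3700. Δ = (V_up−V_dn)/(S_up−S_dn) = (0.0000−9.3197)/(266.4495−169.7382) = -0.0964. V = [p*·0.0000 + (1−p*)·9.3197]/1.02 = 6.1535. B = V − Δ·S = 25.1733.
(2,2): S=309.8250. Δ = (V_up−V_dn)/(S_up−S_dn) = (0.0000−0.0000)/(418.2638−266.4495) = 0.0000. V = [p*·0.0000 + (1−p*)·0.0000]/1.02 = 0.0000. B = V − Δ·S = 0.0000.
(1,0): S=146.2000. Δ = (V_up−V_dn)/(S_up−S_dn) = (6.1535−35.2186)/(197.3700−125.7320) = -0.4057. V = [p*·6.1535 + (1−p*)·35.2186]/1.02 = 25.2235. B = V − Δ·S = 84.5400.
(1,1): S=229.5000. Δ = (V_up−V_dn)/(S_up−S_dn) = (0.0000−6.1535)/(309.8250−197.3700) = -0.0547. V = [p*·0.0000 + (1−p*)·6.1535]/1.02 = 4.0629. B = V − Δ·S = 16.6210.
(0,0): S=170.0000. Δ = (V_up−V_dn)/(S_up−S_dn) = (4.0629−25.2235)/(229.5000−146.2000) = -0.2540. V = [p*·4.0629 + (1−p*)·25.2235]/1.02 = 17.9548. B = V − Δ·S = 61.1396.
Each (Δ,B) replicates both successor values, so the strategy is self-financing and V0 is arbitrage-free.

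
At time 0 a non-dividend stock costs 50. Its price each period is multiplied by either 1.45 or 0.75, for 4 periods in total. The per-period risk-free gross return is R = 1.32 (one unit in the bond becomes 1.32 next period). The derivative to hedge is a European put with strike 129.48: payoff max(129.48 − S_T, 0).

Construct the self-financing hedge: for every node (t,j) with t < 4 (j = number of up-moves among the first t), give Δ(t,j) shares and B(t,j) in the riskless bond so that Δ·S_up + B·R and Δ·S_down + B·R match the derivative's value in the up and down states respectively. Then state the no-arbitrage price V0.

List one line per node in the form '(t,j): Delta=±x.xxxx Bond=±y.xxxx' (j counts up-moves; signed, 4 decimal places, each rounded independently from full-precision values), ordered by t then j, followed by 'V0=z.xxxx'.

Under the risk-neutral measure, an up-move has probability p* = (R−d)/(u−d) = 0.8143 and values discount at R = 1.32.
Terminal payoffs: V(4,0)=113.6597, V(4,1)=98.8941, V(4,2)=70.3472, V(4,3)=15.1566, V(4,4)=0.0000
(3,0): S=21.0938. Δ = (V_up−V_dn)/(S_up−S_dn) = (98.8941−113.6597)/(30.5859−15.8203) = -1.0000. V = [p*·98.8941 + (1−p*)·113.6597]/1.32 = 76.9972. B = V − Δ·S = 98.0909.
(3,1): S=40.7812. Δ = (V_up−V_dn)/(S_up−S_dn) = (70.3472−98.8941)/(59.1328−30.5859) = -1.0000. V = [p*·70.3472 + (1−p*)·98.8941]/1.32 = 57.3097. B = V − Δ·S = 98.0909.
(3,2): S=78.8438. Δ = (V_up−V_dn)/(S_up−S_dn) = (15.1566−70.3472)/(114.3234−59.1328) = -1.0000. V = [p*·15.1566 + (1−p*)·70.3472]/1.32 = 19.2472. B = V − Δ·S = 98.0909.
(3,3): S=152.4313. Δ = (V_up−V_dn)/(S_up−S_dn) = (0.0000−15.1566)/(221.0253−114.3234) = -0.1420. V = [p*·0.0000 + (1−p*)·15.1566]/1.32 = 2.1324. B = V − Δ·S = 23.7846.
(2,0): S=28.1250. Δ = (V_up−V_dn)/(S_up−S_dn) = (57.3097−76.9972)/(40.7812−21.0938) = -1.0000. V = [p*·57.3097 + (1−p*)·76.9972]/1.32 = 46.1863. B = V − Δ·S = 74.3113.
(2,1): S=54.3750. Δ = (V_up−V_dn)/(S_up−S_dn) = (19.2472−57.3097)/(78.8438−40.7812) = -1.0000. V = [p*·19.2472 + (1−p*)·57.3097]/1.32 = 19.9363. B = V − Δ·S = 74.3113.
(2,2): S=105.1250. Δ = (V_up−V_dn)/(S_up−S_dn) = (2.1324−19.2472)/(152.4313−78.8438) = -0.2326. V = [p*·2.1324 + (1−p*)·19.2472]/1.32 = 4.0234. B = V − Δ·S = 28.4730.
(1,0): S=37.5000. Δ = (V_up−V_dn)/(S_up−S_dn) = (19.9363−46.1863)/(54.3750−28.1250) = -1.0000. V = [p*·19.9363 + (1−p*)·46.1863]/1.32 = 18.7964. B = V − Δ·S = 56.2964.
(1,1): S=72.5000. Δ = (V_up−V_dn)/(S_up−S_dn) = (4.0234−19.9363)/(105.1250−54.3750) = -0.3136. V = [p*·4.0234 + (1−p*)·19.9363]/1.32 = 5.2868. B = V − Δ·S = 28.0196.
(0,0): S=50.0000. Δ = (V_up−V_dn)/(S_up−S_dn) = (5.2868−18.7964)/(72.5000−37.5000) = -0.3860. V = [p*·5.2868 + (1−p*)·18.7964]/1.32 = 5.9059. B = V − Δ·S = 25.2053.
Check: Δ(0,0)·S0 + B(0,0) = 5.9059 = V0.

(0,0): Delta=-0.3860 Bond=25.2053
(1,0): Delta=-1.0000 Bond=56.2964
(1,1): Delta=-0.3136 Bond=28.0196
(2,0): Delta=-1.0000 Bond=74.3113
(2,1): Delta=-1.0000 Bond=74.3113
(2,2): Delta=-0.2326 Bond=28.4730
(3,0): Delta=-1.0000 Bond=98.0909
(3,1): Delta=-1.0000 Bond=98.0909
(3,2): Delta=-1.0000 Bond=98.0909
(3,3): Delta=-0.1420 Bond=23.7846
V0=5.9059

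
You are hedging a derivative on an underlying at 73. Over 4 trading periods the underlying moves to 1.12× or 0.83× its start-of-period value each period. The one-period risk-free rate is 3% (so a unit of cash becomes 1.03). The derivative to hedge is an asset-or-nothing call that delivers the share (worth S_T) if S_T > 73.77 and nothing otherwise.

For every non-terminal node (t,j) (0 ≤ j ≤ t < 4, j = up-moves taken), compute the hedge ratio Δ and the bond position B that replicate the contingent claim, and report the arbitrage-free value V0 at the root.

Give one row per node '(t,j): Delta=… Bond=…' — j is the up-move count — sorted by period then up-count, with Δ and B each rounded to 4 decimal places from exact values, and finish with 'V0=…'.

(0,0): Delta=2.0512 Bond=-95.8553
(1,0): Delta=2.1719 Bond=-106.0443
(1,1): Delta=2.0110 Bond=-95.4399
(2,0): Delta=0.0000 Bond=0.0000
(2,1): Delta=2.8962 Bond=-158.3772
(2,2): Delta=1.7158 Bond=-71.2697
(3,0): Delta=0.0000 Bond=0.0000
(3,1): Delta=0.0000 Bond=0.0000
(3,2): Delta=3.8621 Bond=-236.5363
(3,3): Delta=1.0000 Bond=0.0000
V0=53.8842

Under the risk-neutral measure, an up-move has probability p* = (R−d)/(u−d) = 0.6897 and values discount at R = 1.03.
Terminal payoffs: V(4,0)=0.0000, V(4,1)=0.0000, V(4,2)=0.0000, V(4,3)=85.1246, V(4,4)=114.8669
(3,0): S=41.7405. Δ = (V_up−V_dn)/(S_up−S_dn) = (0.0000−0.0000)/(46.7493−34.6446) = 0.0000. V = [p*·0.0000 + (1−p*)·0.0000]/1.03 = 0.0000. B = V − Δ·S = 0.0000.
(3,1): S=56.3245. Δ = (V_up−V_dn)/(S_up−S_dn) = (0.0000−0.0000)/(63.0834−46.7493) = 0.0000. V = [p*·0.0000 + (1−p*)·0.0000]/1.03 = 0.0000. B = V − Δ·S = 0.0000.
(3,2): S=76.0041. Δ = (V_up−V_dn)/(S_up−S_dn) = (85.1246−0.0000)/(85.1246−63.0834) = 3.8621. V = [p*·85.1246 + (1−p*)·0.0000]/1.03 = 56.9967. B = V − Δ·S = -236.5363.
(3,3): S=102.5597. Δ = (V_up−V_dn)/(S_up−S_dn) = (114.8669−85.1246)/(114.8669−85.1246) = 1.0000. V = [p*·114.8669 + (1−p*)·85.1246]/1.03 = 102.5597. B = V − Δ·S = 0.0000.
(2,0): S=50.2897. Δ = (V_up−V_dn)/(S_up−S_dn) = (0.0000−0.0000)/(56.3245−41.7405) = 0.0000. V = [p*·0.0000 + (1−p*)·0.0000]/1.03 = 0.0000. B = V − Δ·S = 0.0000.
(2,1): S=67.8608. Δ = (V_up−V_dn)/(S_up−S_dn) = (56.9967−0.0000)/(76.0041−56.3245) = 2.8962. V = [p*·56.9967 + (1−p*)·0.0000]/1.03 = 38.1632. B = V − Δ·S = -158.3772.
(2,2): S=91.5712. Δ = (V_up−V_dn)/(S_up−S_dn) = (102.5597−56.9967)/(102.5597−76.0041) = 1.7158. V = [p*·102.5597 + (1−p*)·56.9967]/1.03 = 85.8442. B = V − Δ·S = -71.2697.
(1,0): S=60.5900. Δ = (V_up−V_dn)/(S_up−S_dn) = (38.1632−0.0000)/(67.8608−50.2897) = 2.1719. V = [p*·38.1632 + (1−p*)·0.0000]/1.03 = 25.5528. B = V − Δ·S = -106.0443.
(1,1): S=81.7600. Δ = (V_up−V_dn)/(S_up−S_dn) = (85.8442−38.1632)/(91.5712−67.8608) = 2.0110. V = [p*·85.8442 + (1−p*)·38.1632]/1.03 = 68.9773. B = V − Δ·S = -95.4399.
(0,0): S=73.0000. Δ = (V_up−V_dn)/(S_up−S_dn) = (68.9773−25.5528)/(81.7600−60.5900) = 2.0512. V = [p*·68.9773 + (1−p*)·25.5528]/1.03 = 53.8842. B = V − Δ·S = -95.8553.
Root portfolio cost Δ·73+B reproduces V0=53.8842.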